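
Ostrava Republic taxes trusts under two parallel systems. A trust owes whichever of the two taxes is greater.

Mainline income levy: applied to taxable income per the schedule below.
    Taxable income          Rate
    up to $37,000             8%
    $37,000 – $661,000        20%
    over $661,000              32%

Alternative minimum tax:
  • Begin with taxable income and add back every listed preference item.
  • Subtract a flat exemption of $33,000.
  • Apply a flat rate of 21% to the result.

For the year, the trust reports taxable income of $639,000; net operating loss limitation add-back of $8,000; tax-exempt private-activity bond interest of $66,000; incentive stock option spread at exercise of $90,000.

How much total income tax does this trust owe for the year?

Alternative minimum tax:
  Adjusted income: $639,000 + $8,000 + $66,000 + $90,000 = $803,000
  Less exemption $33,000 → base $770,000
  $770,000 × 21% = $161,700

Mainline income levy:
  $37,000 × 8% = $2,960
  $602,000 × 20% = $120,400
  → $123,360

$161,700 > $123,360, so the alternative minimum tax is the binding amount.

$161,700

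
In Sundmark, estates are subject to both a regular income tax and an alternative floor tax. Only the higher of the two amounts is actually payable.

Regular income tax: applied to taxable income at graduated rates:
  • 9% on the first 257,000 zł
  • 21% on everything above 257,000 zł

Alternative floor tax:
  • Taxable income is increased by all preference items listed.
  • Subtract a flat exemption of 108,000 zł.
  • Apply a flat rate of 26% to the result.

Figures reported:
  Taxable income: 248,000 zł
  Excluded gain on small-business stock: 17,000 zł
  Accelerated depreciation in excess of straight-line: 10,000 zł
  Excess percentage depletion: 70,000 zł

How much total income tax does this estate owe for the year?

Regular income tax:
  248,000 zł × 9% = 22,320 zł

Alternative floor tax:
  Adjusted income: 248,000 zł + 17,000 zł + 10,000 zł + 70,000 zł = 345,000 zł
  Less exemption 108,000 zł → base 237,000 zł
  237,000 zł × 26% = 61,620 zł

61,620 zł > 22,320 zł, so the alternative floor tax is the binding amount.

61,620 zł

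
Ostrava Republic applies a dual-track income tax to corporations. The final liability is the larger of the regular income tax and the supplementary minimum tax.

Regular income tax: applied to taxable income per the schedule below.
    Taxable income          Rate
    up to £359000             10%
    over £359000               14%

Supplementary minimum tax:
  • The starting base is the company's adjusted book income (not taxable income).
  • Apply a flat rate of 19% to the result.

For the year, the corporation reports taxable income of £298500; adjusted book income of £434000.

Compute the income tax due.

£82460

Regular income tax:
  £298500 × 10% = £29850

Supplementary minimum tax:
  Base (adjusted book income): £434000
  £434000 × 19% = £82460

£82460 > £29850, so the supplementary minimum tax is the binding amount.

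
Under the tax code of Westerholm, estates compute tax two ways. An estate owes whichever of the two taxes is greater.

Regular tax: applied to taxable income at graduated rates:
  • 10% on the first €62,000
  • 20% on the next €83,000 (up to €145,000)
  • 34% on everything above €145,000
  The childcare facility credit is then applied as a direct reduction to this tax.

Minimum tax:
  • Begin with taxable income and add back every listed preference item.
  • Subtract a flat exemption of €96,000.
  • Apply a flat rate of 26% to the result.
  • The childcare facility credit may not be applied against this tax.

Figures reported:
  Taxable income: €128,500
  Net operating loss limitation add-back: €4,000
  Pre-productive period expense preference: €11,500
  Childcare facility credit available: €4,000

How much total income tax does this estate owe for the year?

Regular tax:
  €62,000 × 10% = €6,200
  €66,500 × 20% = €13,300
  → €19,500
  Less childcare facility credit €4,000 → €15,500

Minimum tax:
  Adjusted income: €128,500 + €4,000 + €11,500 = €144,000
  Less exemption €96,000 → base €48,000
  €48,000 × 26% = €12,480

€15,500 > €12,480, so the regular tax governs.

€15,500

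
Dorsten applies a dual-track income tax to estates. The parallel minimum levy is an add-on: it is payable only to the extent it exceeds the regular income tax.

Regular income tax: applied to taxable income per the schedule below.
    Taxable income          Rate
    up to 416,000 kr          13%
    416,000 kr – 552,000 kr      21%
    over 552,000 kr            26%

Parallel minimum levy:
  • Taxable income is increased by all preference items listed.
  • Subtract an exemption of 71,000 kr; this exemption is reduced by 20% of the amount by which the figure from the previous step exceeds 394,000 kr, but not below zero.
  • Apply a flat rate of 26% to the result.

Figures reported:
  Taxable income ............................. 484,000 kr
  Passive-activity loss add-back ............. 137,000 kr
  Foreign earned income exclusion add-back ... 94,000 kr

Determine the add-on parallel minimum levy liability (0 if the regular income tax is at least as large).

115,772 kr

Parallel minimum levy:
  Adjusted income: 484,000 kr + 137,000 kr + 94,000 kr = 715,000 kr
  Exemption: 71,000 kr − 20% × (715,000 kr − 394,000 kr) = 71,000 kr − 64,200 kr = 6,800 kr
  Base: 715,000 kr − 6,800 kr = 708,200 kr
  708,200 kr × 26% = 184,132 kr

Regular income tax:
  416,000 kr × 13% = 54,080 kr
  68,000 kr × 21% = 14,280 kr
  → 68,360 kr

Excess of parallel minimum levy over regular income tax: 184,132 kr − 68,360 kr = 115,772 kr.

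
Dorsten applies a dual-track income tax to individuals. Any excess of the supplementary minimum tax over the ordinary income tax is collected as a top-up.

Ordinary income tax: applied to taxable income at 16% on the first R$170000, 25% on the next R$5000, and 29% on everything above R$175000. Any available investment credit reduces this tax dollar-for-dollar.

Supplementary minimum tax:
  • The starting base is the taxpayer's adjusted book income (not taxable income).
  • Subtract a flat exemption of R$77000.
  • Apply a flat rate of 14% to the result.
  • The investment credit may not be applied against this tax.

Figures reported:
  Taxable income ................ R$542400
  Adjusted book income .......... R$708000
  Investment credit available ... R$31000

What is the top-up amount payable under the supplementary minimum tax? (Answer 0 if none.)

R$0

Supplementary minimum tax:
  Base (adjusted book income): R$708000
  Less exemption R$77000 → base R$631000
  R$631000 × 14% = R$88340

Ordinary income tax:
  R$170000 × 16% = R$27200
  R$5000 × 25% = R$1250
  R$367400 × 29% = R$106546
  → R$134996
  Less investment credit R$31000 → R$103996

R$88340 ≤ R$103996, so no add-on is due.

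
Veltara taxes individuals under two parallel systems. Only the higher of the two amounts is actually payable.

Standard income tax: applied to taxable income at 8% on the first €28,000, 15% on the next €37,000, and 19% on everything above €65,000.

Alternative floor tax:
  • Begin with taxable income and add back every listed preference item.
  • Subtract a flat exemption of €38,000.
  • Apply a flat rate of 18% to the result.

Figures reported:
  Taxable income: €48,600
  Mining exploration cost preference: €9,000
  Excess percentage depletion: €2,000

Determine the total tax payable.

€5,330

Standard income tax:
  €28,000 × 8% = €2,240
  €20,600 × 15% = €3,090
  → €5,330

Alternative floor tax:
  Adjusted income: €48,600 + €9,000 + €2,000 = €59,600
  Less exemption €38,000 → base €21,600
  €21,600 × 18% = €3,888

€5,330 > €3,888, so the standard income tax governs.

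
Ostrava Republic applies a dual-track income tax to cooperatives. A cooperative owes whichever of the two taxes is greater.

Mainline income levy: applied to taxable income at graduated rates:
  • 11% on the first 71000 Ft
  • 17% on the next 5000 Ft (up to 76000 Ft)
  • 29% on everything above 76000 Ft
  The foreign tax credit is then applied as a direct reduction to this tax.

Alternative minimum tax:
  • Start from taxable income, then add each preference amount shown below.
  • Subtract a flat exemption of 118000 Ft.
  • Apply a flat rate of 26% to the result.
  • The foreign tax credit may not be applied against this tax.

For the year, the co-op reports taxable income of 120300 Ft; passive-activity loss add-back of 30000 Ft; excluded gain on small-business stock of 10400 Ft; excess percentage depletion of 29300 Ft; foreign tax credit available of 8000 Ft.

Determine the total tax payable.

Alternative minimum tax:
  Adjusted income: 120300 Ft + 30000 Ft + 10400 Ft + 29300 Ft = 190000 Ft
  Less exemption 118000 Ft → base 72000 Ft
  72000 Ft × 26% = 18720 Ft

Mainline income levy:
  71000 Ft × 11% = 7810 Ft
  5000 Ft × 17% = 850 Ft
  44300 Ft × 29% = 12847 Ft
  → 21507 Ft
  Less foreign tax credit 8000 Ft → 13507 Ft

18720 Ft > 13507 Ft, so the alternative minimum tax is the binding amount.

18720 Ft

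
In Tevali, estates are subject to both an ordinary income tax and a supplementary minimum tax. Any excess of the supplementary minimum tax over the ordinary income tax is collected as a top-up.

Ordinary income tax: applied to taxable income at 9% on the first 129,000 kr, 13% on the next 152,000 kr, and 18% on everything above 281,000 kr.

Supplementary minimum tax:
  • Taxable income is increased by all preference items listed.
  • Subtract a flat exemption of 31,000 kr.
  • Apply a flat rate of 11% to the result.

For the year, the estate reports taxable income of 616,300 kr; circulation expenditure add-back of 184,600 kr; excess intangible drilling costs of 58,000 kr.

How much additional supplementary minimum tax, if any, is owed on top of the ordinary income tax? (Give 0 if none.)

0 kr

Ordinary income tax:
  129,000 kr × 9% = 11,610 kr
  152,000 kr × 13% = 19,760 kr
  335,300 kr × 18% = 60,354 kr
  → 91,724 kr

Supplementary minimum tax:
  Adjusted income: 616,300 kr + 184,600 kr + 58,000 kr = 858,900 kr
  Less exemption 31,000 kr → base 827,900 kr
  827,900 kr × 11% = 91,069 kr

91,069 kr ≤ 91,724 kr, so no add-on is due.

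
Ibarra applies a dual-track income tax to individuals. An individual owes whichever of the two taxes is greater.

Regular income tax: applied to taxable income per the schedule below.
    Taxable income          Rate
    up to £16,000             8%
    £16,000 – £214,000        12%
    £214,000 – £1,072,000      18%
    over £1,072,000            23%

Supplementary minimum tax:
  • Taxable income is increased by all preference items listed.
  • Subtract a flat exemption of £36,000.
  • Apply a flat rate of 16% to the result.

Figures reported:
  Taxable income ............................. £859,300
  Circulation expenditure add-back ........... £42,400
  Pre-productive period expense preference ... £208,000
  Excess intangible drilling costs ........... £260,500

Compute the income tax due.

Regular income tax:
  £16,000 × 8% = £1,280
  £198,000 × 12% = £23,760
  £645,300 × 18% = £116,154
  → £141,194

Supplementary minimum tax:
  Adjusted income: £859,300 + £42,400 + £208,000 + £260,500 = £1,370,200
  Less exemption £36,000 → base £1,334,200
  £1,334,200 × 16% = £213,472

£213,472 > £141,194, so the supplementary minimum tax is the binding amount.

£213,472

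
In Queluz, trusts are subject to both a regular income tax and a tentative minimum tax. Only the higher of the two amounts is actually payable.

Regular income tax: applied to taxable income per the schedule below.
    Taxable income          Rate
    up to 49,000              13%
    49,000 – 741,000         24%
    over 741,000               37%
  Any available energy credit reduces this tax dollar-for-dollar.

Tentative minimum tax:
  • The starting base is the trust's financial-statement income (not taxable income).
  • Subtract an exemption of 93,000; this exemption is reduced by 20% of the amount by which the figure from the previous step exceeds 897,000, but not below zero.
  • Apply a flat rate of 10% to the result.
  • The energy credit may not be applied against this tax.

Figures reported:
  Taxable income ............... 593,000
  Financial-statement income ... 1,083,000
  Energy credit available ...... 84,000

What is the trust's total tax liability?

Tentative minimum tax:
  Base (financial-statement income): 1,083,000
  Exemption: 93,000 − 20% × (1,083,000 − 897,000) = 93,000 − 37,200 = 55,800
  Base: 1,083,000 − 55,800 = 1,027,200
  1,027,200 × 10% = 102,720

Regular income tax:
  49,000 × 13% = 6,370
  544,000 × 24% = 130,560
  → 136,930
  Less energy credit 84,000 → 52,930

102,720 > 52,930, so the tentative minimum tax is the binding amount.

102,720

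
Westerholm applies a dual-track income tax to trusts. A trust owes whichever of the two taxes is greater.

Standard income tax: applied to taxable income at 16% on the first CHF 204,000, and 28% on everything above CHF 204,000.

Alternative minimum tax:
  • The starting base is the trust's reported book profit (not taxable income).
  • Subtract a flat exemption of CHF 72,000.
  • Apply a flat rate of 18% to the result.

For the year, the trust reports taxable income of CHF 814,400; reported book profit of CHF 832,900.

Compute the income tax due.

Alternative minimum tax:
  Base (reported book profit): CHF 832,900
  Less exemption CHF 72,000 → base CHF 760,900
  CHF 760,900 × 18% = CHF 136,962

Standard income tax:
  CHF 204,000 × 16% = CHF 32,640
  CHF 610,400 × 28% = CHF 170,912
  → CHF 203,552

CHF 203,552 > CHF 136,962, so the standard income tax governs.

CHF 203,552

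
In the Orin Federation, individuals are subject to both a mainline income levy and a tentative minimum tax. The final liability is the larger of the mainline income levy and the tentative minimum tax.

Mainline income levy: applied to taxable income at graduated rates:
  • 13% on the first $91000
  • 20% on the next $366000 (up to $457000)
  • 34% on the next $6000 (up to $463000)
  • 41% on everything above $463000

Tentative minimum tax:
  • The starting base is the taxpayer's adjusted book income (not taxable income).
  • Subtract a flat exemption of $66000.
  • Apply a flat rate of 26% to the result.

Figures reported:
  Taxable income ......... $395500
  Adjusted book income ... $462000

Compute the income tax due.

Tentative minimum tax:
  Base (adjusted book income): $462000
  Less exemption $66000 → base $396000
  $396000 × 26% = $102960

Mainline income levy:
  $91000 × 13% = $11830
  $304500 × 20% = $60900
  → $72730

$102960 > $72730, so the tentative minimum tax is the binding amount.

$102960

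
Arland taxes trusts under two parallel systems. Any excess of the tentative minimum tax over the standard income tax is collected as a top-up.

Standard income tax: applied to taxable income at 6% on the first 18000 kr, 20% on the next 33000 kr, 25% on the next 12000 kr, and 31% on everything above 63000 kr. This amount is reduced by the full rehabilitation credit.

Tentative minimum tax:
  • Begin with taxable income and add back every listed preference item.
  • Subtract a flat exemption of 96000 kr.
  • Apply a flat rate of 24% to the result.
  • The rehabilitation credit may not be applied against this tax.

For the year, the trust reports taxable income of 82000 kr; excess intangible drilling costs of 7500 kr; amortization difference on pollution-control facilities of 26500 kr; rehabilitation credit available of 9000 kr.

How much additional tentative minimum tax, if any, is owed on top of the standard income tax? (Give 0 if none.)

0 kr

Tentative minimum tax:
  Adjusted income: 82000 kr + 7500 kr + 26500 kr = 116000 kr
  Less exemption 96000 kr → base 20000 kr
  20000 kr × 24% = 4800 kr

Standard income tax:
  18000 kr × 6% = 1080 kr
  33000 kr × 20% = 6600 kr
  12000 kr × 25% = 3000 kr
  19000 kr × 31% = 5890 kr
  → 16570 kr
  Less rehabilitation credit 9000 kr → 7570 kr

4800 kr ≤ 7570 kr, so no add-on is due.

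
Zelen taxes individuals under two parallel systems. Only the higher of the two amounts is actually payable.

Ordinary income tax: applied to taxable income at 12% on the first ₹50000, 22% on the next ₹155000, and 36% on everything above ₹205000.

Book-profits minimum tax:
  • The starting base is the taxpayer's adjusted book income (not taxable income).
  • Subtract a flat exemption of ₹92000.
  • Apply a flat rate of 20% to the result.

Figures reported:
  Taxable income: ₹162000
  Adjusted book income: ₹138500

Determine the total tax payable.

Book-profits minimum tax:
  Base (adjusted book income): ₹138500
  Less exemption ₹92000 → base ₹46500
  ₹46500 × 20% = ₹9300

Ordinary income tax:
  ₹50000 × 12% = ₹6000
  ₹112000 × 22% = ₹24640
  → ₹30640

₹30640 > ₹9300, so the ordinary income tax governs.

₹30640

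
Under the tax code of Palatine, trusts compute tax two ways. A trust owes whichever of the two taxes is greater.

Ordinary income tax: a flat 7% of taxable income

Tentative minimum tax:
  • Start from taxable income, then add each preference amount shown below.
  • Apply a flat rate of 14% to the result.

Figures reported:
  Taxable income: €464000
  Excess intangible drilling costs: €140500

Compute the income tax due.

Ordinary income tax:
  €464000 × 7% = €32480

Tentative minimum tax:
  Adjusted income: €464000 + €140500 = €604500
  €604500 × 14% = €84630

€84630 > €32480, so the tentative minimum tax is the binding amount.

€84630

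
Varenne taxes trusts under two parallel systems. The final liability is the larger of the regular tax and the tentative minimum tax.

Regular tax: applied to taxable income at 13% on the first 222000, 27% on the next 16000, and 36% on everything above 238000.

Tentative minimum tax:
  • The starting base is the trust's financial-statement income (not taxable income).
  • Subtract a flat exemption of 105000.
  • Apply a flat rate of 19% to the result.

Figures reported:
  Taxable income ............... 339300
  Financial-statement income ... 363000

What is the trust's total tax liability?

Regular tax:
  222000 × 13% = 28860
  16000 × 27% = 4320
  101300 × 36% = 36468
  → 69648

Tentative minimum tax:
  Base (financial-statement income): 363000
  Less exemption 105000 → base 258000
  258000 × 19% = 49020

69648 > 49020, so the regular tax governs.

69648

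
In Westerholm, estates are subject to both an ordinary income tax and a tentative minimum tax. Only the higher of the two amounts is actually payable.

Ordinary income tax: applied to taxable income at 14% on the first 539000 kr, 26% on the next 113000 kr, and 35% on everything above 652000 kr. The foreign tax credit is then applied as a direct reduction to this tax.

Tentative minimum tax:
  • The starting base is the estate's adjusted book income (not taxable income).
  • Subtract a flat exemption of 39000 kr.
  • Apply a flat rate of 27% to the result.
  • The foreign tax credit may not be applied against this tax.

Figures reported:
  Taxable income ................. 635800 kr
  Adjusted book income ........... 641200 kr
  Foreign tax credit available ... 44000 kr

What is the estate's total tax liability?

162594 kr

Ordinary income tax:
  539000 kr × 14% = 75460 kr
  96800 kr × 26% = 25168 kr
  → 100628 kr
  Less foreign tax credit 44000 kr → 56628 kr

Tentative minimum tax:
  Base (adjusted book income): 641200 kr
  Less exemption 39000 kr → base 602200 kr
  602200 kr × 27% = 162594 kr

162594 kr > 56628 kr, so the tentative minimum tax is the binding amount.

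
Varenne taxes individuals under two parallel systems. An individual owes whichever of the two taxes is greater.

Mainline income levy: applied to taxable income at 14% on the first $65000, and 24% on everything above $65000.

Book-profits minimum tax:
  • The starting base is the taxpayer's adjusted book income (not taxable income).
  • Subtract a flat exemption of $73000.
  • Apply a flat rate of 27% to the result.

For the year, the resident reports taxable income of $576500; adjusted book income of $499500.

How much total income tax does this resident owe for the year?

Mainline income levy:
  $65000 × 14% = $9100
  $511500 × 24% = $122760
  → $131860

Book-profits minimum tax:
  Base (adjusted book income): $499500
  Less exemption $73000 → base $426500
  $426500 × 27% = $115155

$131860 > $115155, so the mainline income levy governs.

$131860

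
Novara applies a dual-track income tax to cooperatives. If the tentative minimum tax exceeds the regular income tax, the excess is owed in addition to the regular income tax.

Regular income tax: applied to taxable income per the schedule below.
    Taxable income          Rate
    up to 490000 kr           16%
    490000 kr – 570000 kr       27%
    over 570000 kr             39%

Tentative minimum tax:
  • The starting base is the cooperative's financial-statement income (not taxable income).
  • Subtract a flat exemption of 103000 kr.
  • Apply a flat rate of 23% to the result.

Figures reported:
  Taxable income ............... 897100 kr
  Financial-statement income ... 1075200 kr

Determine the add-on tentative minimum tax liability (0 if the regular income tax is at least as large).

0 kr

Regular income tax:
  490000 kr × 16% = 78400 kr
  80000 kr × 27% = 21600 kr
  327100 kr × 39% = 127569 kr
  → 227569 kr

Tentative minimum tax:
  Base (financial-statement income): 1075200 kr
  Less exemption 103000 kr → base 972200 kr
  972200 kr × 23% = 223606 kr

223606 kr ≤ 227569 kr, so no add-on is due.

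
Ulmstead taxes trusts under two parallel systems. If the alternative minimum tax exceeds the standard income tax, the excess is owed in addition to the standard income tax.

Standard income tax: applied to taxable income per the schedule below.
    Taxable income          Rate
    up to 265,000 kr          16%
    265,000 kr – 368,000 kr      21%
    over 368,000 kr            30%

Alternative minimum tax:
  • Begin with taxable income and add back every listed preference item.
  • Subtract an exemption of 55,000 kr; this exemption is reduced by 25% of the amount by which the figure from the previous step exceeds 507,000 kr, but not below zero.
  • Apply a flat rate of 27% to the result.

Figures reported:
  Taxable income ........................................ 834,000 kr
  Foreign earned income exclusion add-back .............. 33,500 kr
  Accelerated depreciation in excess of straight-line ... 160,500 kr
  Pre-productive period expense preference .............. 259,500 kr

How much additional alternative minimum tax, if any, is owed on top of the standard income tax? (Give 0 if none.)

143,795 kr

Standard income tax:
  265,000 kr × 16% = 42,400 kr
  103,000 kr × 21% = 21,630 kr
  466,000 kr × 30% = 139,800 kr
  → 203,830 kr

Alternative minimum tax:
  Adjusted income: 834,000 kr + 33,500 kr + 160,500 kr + 259,500 kr = 1,287,500 kr
  Exemption: 25% × (1,287,500 kr − 507,000 kr) = 195,125 kr ≥ 55,000 kr, so the exemption is fully phased out
  Base: 1,287,500 kr − 0 kr = 1,287,500 kr
  1,287,500 kr × 27% = 347,625 kr

Excess of alternative minimum tax over standard income tax: 347,625 kr − 203,830 kr = 143,795 kr.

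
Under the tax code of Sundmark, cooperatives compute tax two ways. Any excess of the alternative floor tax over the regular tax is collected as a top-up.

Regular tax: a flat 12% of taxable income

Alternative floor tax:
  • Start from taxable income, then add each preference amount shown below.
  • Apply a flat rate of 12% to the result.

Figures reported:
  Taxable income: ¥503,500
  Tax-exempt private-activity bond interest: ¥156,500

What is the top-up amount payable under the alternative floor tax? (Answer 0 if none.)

¥18,780

Alternative floor tax:
  Adjusted income: ¥503,500 + ¥156,500 = ¥660,000
  ¥660,000 × 12% = ¥79,200

Regular tax:
  ¥503,500 × 12% = ¥60,420

Excess of alternative floor tax over regular tax: ¥79,200 − ¥60,420 = ¥18,780.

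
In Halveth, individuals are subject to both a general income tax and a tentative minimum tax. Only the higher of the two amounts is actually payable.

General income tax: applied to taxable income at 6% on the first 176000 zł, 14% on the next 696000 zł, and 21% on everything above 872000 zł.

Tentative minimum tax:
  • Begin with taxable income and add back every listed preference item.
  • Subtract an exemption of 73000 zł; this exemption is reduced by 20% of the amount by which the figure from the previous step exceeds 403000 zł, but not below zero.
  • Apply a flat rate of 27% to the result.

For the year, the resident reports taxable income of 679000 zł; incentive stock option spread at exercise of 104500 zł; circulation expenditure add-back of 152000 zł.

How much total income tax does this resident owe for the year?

252585 zł

General income tax:
  176000 zł × 6% = 10560 zł
  503000 zł × 14% = 70420 zł
  → 80980 zł

Tentative minimum tax:
  Adjusted income: 679000 zł + 104500 zł + 152000 zł = 935500 zł
  Exemption: 20% × (935500 zł − 403000 zł) = 106500 zł ≥ 73000 zł, so the exemption is fully phased out
  Base: 935500 zł − 0 zł = 935500 zł
  935500 zł × 27% = 252585 zł

252585 zł > 80980 zł, so the tentative minimum tax is the binding amount.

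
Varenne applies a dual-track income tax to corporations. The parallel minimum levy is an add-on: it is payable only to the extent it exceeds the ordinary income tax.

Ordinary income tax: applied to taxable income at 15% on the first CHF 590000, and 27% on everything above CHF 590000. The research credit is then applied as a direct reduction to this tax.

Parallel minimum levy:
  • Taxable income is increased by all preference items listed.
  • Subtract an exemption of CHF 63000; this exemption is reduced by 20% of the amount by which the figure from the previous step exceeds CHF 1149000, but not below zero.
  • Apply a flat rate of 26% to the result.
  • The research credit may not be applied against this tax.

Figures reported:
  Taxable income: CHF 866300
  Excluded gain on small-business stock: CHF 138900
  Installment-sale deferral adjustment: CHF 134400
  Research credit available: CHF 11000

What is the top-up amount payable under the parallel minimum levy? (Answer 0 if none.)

CHF 127815

Ordinary income tax:
  CHF 590000 × 15% = CHF 88500
  CHF 276300 × 27% = CHF 74601
  → CHF 163101
  Less research credit CHF 11000 → CHF 152101

Parallel minimum levy:
  Adjusted income: CHF 866300 + CHF 138900 + CHF 134400 = CHF 1139600
  Exemption: CHF 1139600 ≤ CHF 1149000, so full CHF 63000 applies
  Base: CHF 1139600 − CHF 63000 = CHF 1076600
  CHF 1076600 × 26% = CHF 279916

Excess of parallel minimum levy over ordinary income tax: CHF 279916 − CHF 152101 = CHF 127815.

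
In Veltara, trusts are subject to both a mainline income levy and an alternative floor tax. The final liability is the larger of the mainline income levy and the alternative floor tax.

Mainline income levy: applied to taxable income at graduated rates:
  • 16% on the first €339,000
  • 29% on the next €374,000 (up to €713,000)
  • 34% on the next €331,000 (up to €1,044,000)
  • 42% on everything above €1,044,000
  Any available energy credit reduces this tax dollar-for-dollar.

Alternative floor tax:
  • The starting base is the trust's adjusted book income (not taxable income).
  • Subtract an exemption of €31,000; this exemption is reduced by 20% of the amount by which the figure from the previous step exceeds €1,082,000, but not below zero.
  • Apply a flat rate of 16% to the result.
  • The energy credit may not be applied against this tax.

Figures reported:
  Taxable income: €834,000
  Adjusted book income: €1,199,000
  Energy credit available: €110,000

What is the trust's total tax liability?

Alternative floor tax:
  Base (adjusted book income): €1,199,000
  Exemption: €31,000 − 20% × (€1,199,000 − €1,082,000) = €31,000 − €23,400 = €7,600
  Base: €1,199,000 − €7,600 = €1,191,400
  €1,191,400 × 16% = €190,624

Mainline income levy:
  €339,000 × 16% = €54,240
  €374,000 × 29% = €108,460
  €121,000 × 34% = €41,140
  → €203,840
  Less energy credit €110,000 → €93,840

€190,624 > €93,840, so the alternative floor tax is the binding amount.

€190,624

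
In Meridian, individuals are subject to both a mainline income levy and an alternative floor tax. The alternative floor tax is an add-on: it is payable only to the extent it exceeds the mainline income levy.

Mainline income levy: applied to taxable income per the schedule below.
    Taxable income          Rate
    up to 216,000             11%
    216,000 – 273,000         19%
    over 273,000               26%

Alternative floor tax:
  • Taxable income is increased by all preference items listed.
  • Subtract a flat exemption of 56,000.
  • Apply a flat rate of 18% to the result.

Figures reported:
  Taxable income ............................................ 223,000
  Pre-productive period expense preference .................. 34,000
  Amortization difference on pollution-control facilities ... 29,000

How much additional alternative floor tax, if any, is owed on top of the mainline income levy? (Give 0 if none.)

Alternative floor tax:
  Adjusted income: 223,000 + 34,000 + 29,000 = 286,000
  Less exemption 56,000 → base 230,000
  230,000 × 18% = 41,400

Mainline income levy:
  216,000 × 11% = 23,760
  7,000 × 19% = 1,330
  → 25,090

Excess of alternative floor tax over mainline income levy: 41,400 − 25,090 = 16,310.

16,310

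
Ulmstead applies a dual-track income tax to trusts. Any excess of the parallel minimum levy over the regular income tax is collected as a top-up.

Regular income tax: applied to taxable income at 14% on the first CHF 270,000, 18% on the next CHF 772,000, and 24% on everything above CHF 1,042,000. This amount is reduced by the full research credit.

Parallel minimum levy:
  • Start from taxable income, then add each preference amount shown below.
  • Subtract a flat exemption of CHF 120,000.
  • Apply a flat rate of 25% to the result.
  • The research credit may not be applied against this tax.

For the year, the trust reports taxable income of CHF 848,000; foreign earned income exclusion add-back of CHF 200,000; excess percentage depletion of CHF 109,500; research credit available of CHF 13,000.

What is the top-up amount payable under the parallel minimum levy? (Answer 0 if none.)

CHF 130,535

Regular income tax:
  CHF 270,000 × 14% = CHF 37,800
  CHF 578,000 × 18% = CHF 104,040
  → CHF 141,840
  Less research credit CHF 13,000 → CHF 128,840

Parallel minimum levy:
  Adjusted income: CHF 848,000 + CHF 200,000 + CHF 109,500 = CHF 1,157,500
  Less exemption CHF 120,000 → base CHF 1,037,500
  CHF 1,037,500 × 25% = CHF 259,375

Excess of parallel minimum levy over regular income tax: CHF 259,375 − CHF 128,840 = CHF 130,535.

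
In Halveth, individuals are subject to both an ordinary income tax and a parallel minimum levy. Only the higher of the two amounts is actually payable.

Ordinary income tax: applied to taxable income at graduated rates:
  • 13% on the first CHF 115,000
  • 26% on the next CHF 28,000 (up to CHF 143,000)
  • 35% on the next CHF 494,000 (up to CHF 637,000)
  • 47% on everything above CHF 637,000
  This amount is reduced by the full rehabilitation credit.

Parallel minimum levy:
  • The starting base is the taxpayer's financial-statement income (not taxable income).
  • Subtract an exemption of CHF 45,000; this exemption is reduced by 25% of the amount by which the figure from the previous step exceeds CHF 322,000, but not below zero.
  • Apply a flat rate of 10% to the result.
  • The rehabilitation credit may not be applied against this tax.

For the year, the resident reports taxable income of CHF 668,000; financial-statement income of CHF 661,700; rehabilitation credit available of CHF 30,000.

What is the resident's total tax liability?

CHF 179,700

Parallel minimum levy:
  Base (financial-statement income): CHF 661,700
  Exemption: 25% × (CHF 661,700 − CHF 322,000) = CHF 84,925 ≥ CHF 45,000, so the exemption is fully phased out
  Base: CHF 661,700 − CHF 0 = CHF 661,700
  CHF 661,700 × 10% = CHF 66,170

Ordinary income tax:
  CHF 115,000 × 13% = CHF 14,950
  CHF 28,000 × 26% = CHF 7,280
  CHF 494,000 × 35% = CHF 172,900
  CHF 31,000 × 47% = CHF 14,570
  → CHF 209,700
  Less rehabilitation credit CHF 30,000 → CHF 179,700

CHF 179,700 > CHF 66,170, so the ordinary income tax governs.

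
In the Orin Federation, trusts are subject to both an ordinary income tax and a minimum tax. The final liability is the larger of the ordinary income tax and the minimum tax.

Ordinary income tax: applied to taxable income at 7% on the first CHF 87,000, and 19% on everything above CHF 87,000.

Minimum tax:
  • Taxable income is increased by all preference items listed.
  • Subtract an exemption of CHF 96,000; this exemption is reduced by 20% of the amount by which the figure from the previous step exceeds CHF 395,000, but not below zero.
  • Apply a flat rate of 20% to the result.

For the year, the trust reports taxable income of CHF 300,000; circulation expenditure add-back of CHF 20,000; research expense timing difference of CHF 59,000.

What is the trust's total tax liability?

Minimum tax:
  Adjusted income: CHF 300,000 + CHF 20,000 + CHF 59,000 = CHF 379,000
  Exemption: CHF 379,000 ≤ CHF 395,000, so full CHF 96,000 applies
  Base: CHF 379,000 − CHF 96,000 = CHF 283,000
  CHF 283,000 × 20% = CHF 56,600

Ordinary income tax:
  CHF 87,000 × 7% = CHF 6,090
  CHF 213,000 × 19% = CHF 40,470
  → CHF 46,560

CHF 56,600 > CHF 46,560, so the minimum tax is the binding amount.

CHF 56,600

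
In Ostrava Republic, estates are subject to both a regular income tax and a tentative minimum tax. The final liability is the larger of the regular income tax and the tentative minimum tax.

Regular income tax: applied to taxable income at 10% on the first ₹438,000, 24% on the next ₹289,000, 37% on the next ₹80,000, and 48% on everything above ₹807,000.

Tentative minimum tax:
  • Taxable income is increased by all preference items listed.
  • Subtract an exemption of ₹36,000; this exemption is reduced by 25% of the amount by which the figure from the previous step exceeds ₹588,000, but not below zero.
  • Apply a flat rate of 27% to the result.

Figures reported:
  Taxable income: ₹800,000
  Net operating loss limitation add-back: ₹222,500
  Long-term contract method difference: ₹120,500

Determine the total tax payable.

Tentative minimum tax:
  Adjusted income: ₹800,000 + ₹222,500 + ₹120,500 = ₹1,143,000
  Exemption: 25% × (₹1,143,000 − ₹588,000) = ₹138,750 ≥ ₹36,000, so the exemption is fully phased out
  Base: ₹1,143,000 − ₹0 = ₹1,143,000
  ₹1,143,000 × 27% = ₹308,610

Regular income tax:
  ₹438,000 × 10% = ₹43,800
  ₹289,000 × 24% = ₹69,360
  ₹73,000 × 37% = ₹27,010
  → ₹140,170

₹308,610 > ₹140,170, so the tentative minimum tax is the binding amount.

₹308,610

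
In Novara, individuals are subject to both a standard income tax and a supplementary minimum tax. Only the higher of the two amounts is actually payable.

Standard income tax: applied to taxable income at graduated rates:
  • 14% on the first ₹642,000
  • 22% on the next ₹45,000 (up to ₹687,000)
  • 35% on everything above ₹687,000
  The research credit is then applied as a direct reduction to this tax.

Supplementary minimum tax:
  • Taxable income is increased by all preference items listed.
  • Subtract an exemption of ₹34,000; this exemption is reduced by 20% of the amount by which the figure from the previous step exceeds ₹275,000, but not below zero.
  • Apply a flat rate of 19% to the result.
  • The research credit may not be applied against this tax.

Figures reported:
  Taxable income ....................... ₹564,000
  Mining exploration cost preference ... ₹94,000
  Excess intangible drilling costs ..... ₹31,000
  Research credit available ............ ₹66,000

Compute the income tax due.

₹130,910

Standard income tax:
  ₹564,000 × 14% = ₹78,960
  Less research credit ₹66,000 → ₹12,960

Supplementary minimum tax:
  Adjusted income: ₹564,000 + ₹94,000 + ₹31,000 = ₹689,000
  Exemption: 20% × (₹689,000 − ₹275,000) = ₹82,800 ≥ ₹34,000, so the exemption is fully phased out
  Base: ₹689,000 − ₹0 = ₹689,000
  ₹689,000 × 19% = ₹130,910

₹130,910 > ₹12,960, so the supplementary minimum tax is the binding amount.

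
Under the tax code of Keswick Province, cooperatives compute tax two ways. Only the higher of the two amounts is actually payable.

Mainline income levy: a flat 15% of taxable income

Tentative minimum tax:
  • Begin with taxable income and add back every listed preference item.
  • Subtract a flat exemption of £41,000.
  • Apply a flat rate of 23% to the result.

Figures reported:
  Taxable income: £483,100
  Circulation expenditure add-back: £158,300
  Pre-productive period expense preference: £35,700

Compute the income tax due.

£146,303

Mainline income levy:
  £483,100 × 15% = £72,465

Tentative minimum tax:
  Adjusted income: £483,100 + £158,300 + £35,700 = £677,100
  Less exemption £41,000 → base £636,100
  £636,100 × 23% = £146,303

£146,303 > £72,465, so the tentative minimum tax is the binding amount.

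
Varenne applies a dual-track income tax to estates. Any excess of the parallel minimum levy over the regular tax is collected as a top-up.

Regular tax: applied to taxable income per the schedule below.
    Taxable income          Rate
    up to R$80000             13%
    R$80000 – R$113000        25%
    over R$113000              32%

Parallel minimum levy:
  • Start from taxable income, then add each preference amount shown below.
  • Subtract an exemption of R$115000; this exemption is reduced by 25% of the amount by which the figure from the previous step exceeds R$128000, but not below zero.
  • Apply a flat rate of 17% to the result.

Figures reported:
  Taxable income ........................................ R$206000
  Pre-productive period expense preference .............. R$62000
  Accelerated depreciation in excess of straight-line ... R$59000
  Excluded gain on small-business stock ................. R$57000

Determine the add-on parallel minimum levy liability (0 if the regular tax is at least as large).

R$8200

Parallel minimum levy:
  Adjusted income: R$206000 + R$62000 + R$59000 + R$57000 = R$384000
  Exemption: R$115000 − 25% × (R$384000 − R$128000) = R$115000 − R$64000 = R$51000
  Base: R$384000 − R$51000 = R$333000
  R$333000 × 17% = R$56610

Regular tax:
  R$80000 × 13% = R$10400
  R$33000 × 25% = R$8250
  R$93000 × 32% = R$29760
  → R$48410

Excess of parallel minimum levy over regular tax: R$56610 − R$48410 = R$8200.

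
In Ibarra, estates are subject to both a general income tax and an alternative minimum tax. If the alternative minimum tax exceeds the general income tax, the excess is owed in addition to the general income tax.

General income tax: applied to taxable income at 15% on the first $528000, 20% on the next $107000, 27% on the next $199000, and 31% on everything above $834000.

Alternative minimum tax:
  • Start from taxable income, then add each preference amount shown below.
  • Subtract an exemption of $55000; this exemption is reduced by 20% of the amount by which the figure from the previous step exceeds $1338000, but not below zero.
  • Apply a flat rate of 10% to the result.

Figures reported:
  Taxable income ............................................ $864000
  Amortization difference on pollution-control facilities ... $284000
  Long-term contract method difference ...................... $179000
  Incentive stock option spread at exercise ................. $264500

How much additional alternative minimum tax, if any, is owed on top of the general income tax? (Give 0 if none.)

$0

Alternative minimum tax:
  Adjusted income: $864000 + $284000 + $179000 + $264500 = $1591500
  Exemption: $55000 − 20% × ($1591500 − $1338000) = $55000 − $50700 = $4300
  Base: $1591500 − $4300 = $1587200
  $1587200 × 10% = $158720

General income tax:
  $528000 × 15% = $79200
  $107000 × 20% = $21400
  $199000 × 27% = $53730
  $30000 × 31% = $9300
  → $163630

$158720 ≤ $163630, so no add-on is due.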